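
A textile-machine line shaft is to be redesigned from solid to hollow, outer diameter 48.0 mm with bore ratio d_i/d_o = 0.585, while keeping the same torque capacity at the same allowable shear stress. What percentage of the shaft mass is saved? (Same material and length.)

28.5 %

Equal τ_max and T ⇒ the solid shaft needs d_s³ = d_o³(1−k⁴), so d_s = 48.0·(1−0.585⁴)^(1/3) = 46.05 mm.
Area ratio A_h/A_s = d_o²(1−k²)/d_s² = (1−k²)/(1−k⁴)^(2/3) = 0.7147.
Mass saving = 1 − 0.7147 = 28.5 %.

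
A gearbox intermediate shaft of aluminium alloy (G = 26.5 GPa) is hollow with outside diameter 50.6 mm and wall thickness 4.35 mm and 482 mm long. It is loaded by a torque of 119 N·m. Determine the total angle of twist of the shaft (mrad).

J = π(d_o⁴ − d_i⁴)/32 = π(0.0506⁴ − 0.0419⁴)/32 = 3.410×10^-7 m⁴.
θ = T·L/(G·J) = 119.0 × 0.482 / (26.5×10⁹ × 3.410×10^-7) = 6.348×10^-3 rad.

6.35 mrad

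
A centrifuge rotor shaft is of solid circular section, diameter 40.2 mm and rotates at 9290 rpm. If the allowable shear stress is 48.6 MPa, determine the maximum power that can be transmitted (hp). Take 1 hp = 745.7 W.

J = πd⁴/32 = π(0.0402)⁴/32 = 2.564×10^-7 m⁴.
T_max = τ_allow·J/r = 4.86×10^7 × 2.564×10^-7 / 0.0201 = 619.9 N·m.
ω = 2π·9290/60 = 972.8 rad/s, so P_max = T_max·ω = 6.031×10^5 W.

809 hp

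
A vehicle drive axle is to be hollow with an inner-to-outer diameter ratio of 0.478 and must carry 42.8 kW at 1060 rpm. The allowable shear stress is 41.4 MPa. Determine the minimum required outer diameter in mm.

36.9 mm

ω = 2π·1060/60 = 111.0 rad/s, so T = P/ω = 42.8×10³ / 111.0 = 385.6 N·m.
For a hollow shaft with d_i/d_o = 0.478: τ_max = 16T/(π d_o³ (1−k⁴)), so d_o = [16T/(π τ_allow (1−k⁴))]^(1/3) = [16·385.6/(π·4.14×10^7·0.9478)]^(1/3) = 0.03685 m.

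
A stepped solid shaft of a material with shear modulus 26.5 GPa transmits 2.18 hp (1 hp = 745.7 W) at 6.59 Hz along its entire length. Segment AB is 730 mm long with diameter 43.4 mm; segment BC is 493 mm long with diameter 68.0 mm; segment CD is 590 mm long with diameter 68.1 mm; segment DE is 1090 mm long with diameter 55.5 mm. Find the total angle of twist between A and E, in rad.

0.00560 rad

ω = 2π·6.59 = 41.41 rad/s, so T = P/ω = 2.18×745.7 / 41.41 = 39.26 N·m.
J_AB = π(0.0434)⁴/32 = 3.48×10^-7 m⁴; J_BC = π(0.0680)⁴/32 = 2.10×10^-6 m⁴; J_CD = π(0.0681)⁴/32 = 2.11×10^-6 m⁴; J_DE = π(0.0555)⁴/32 = 9.31×10^-7 m⁴.
θ = (T/G)·Σ L_i/J_i = (39.26/26.5×10⁹)·(0.730/3.48×10^-7 + 0.493/2.10×10^-6 + 0.590/2.11×10^-6 + 1.09/9.31×10^-7) = 5.601×10^-3 rad.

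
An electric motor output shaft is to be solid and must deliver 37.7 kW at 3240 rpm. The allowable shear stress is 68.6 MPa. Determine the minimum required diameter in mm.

ω = 2π·3240/60 = 339.3 rad/s, so T = P/ω = 37.7×10³ / 339.3 = 111.1 N·m.
For a solid shaft τ_max = 16T/(πd³), so d = (16T/(π τ_allow))^(1/3) = (16·111.1/(π·6.86×10^7))^(1/3) = 0.02021 m.

20.2 mm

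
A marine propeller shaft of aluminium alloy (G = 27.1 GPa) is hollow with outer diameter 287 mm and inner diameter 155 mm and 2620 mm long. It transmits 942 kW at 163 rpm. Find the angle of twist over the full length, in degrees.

0.502°

ω = 2π·163/60 = 17.07 rad/s, so T = P/ω = 942×10³ / 17.07 = 55190 N·m.
J = π(d_o⁴ − d_i⁴)/32 = π(0.287⁴ − 0.155⁴)/32 = 6.094×10^-4 m⁴.
θ = T·L/(G·J) = 55190 × 2.62 / (27.1×10⁹ × 6.094×10^-4) = 8.755×10^-3 rad.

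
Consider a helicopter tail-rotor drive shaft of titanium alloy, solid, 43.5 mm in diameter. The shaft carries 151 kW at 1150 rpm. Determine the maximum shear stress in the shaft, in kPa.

77600 kPa

ω = 2π·1150/60 = 120.4 rad/s, so T = P/ω = 151×10³ / 120.4 = 1254 N·m.
J = πd⁴/32 = π(0.0435)⁴/32 = 3.515×10^-7 m⁴.
τ_max = T·r/J = 1254 × 0.0217 / 3.515×10^-7 = 7.758×10^7 Pa.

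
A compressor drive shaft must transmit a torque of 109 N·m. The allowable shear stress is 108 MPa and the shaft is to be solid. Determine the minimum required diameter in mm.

For a solid shaft τ_max = 16T/(πd³), so d = (16T/(π τ_allow))^(1/3) = (16·109.0/(π·1.08×10^8))^(1/3) = 0.01726 m.

17.3 mm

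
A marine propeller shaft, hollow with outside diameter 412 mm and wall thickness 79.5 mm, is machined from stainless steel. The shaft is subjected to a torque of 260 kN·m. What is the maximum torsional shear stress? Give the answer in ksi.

3.20 ksi

J = π(d_o⁴ − d_i⁴)/32 = π(0.412⁴ − 0.253⁴)/32 = 2.426×10^-3 m⁴.
τ_max = T·r/J = 260000 × 0.206 / 2.426×10^-3 = 2.207×10^7 Pa.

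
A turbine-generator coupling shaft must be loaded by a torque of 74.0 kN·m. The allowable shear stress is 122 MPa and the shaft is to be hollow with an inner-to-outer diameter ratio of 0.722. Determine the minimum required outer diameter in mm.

For a hollow shaft with d_i/d_o = 0.722: τ_max = 16T/(π d_o³ (1−k⁴)), so d_o = [16T/(π τ_allow (1−k⁴))]^(1/3) = [16·74000/(π·1.22×10^8·0.7283)]^(1/3) = 0.1619 m.

162 mm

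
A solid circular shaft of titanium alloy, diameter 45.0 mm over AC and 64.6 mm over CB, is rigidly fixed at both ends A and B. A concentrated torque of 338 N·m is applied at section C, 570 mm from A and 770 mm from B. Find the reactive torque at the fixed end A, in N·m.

Compatibility: T_A·a/J_AC = T_B·b/J_CB with T_A + T_B = T₀.
J_AC = 4.03×10^-7 m⁴, J_CB = 1.71×10^-6 m⁴, so T_A = T₀·(J_AC/a)/((J_AC/a)+(J_CB/b)) = 81.57 N·m, T_B = 256.4 N·m.

81.6 N·m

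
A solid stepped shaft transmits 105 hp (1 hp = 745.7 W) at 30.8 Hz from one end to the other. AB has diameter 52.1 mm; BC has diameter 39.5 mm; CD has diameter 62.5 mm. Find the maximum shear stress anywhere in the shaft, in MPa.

ω = 2π·30.8 = 193.5 rad/s, so T = P/ω = 105×745.7 / 193.5 = 404.6 N·m.
Under the same torque, τ_max = 16T/(πd³) is largest where d is smallest — segment BC (d = 39.5 mm).
τ_max = 16·404.6/(π·(0.0395)³) = 3.344×10^7 Pa.

33.4 MPa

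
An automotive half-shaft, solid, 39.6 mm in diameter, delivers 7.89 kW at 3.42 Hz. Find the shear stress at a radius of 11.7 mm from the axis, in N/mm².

17.8 N/mm²

ω = 2π·3.42 = 21.49 rad/s, so T = P/ω = 7.89×10³ / 21.49 = 367.2 N·m.
J = πd⁴/32 = π(0.0396)⁴/32 = 2.414×10^-7 m⁴.
Shear stress varies linearly with radius: τ = T·r/J = 367.2 × 0.0117 / 2.414×10^-7 = 1.779×10^7 Pa.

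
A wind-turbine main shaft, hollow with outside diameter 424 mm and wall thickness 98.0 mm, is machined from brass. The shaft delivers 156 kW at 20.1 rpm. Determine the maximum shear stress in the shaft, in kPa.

5400 kPa

ω = 2π·20.1/60 = 2.105 rad/s, so T = P/ω = 156×10³ / 2.105 = 74110 N·m.
J = π(d_o⁴ − d_i⁴)/32 = π(0.424⁴ − 0.228⁴)/32 = 2.908×10^-3 m⁴.
τ_max = T·r/J = 74110 × 0.212 / 2.908×10^-3 = 5.404×10^6 Pa.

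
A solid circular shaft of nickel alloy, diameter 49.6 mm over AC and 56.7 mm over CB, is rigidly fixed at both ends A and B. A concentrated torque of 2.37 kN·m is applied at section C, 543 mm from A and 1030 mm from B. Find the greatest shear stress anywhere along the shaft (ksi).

Compatibility: T_A·a/J_AC = T_B·b/J_CB with T_A + T_B = T₀.
J_AC = 5.94×10^-7 m⁴, J_CB = 1.01×10^-6 m⁴, so T_A = T₀·(J_AC/a)/((J_AC/a)+(J_CB/b)) = 1247 N·m, T_B = 1123 N·m.
τ in each portion: τ_AC = 5.21×10^7 Pa, τ_CB = 3.14×10^7 Pa; maximum is in AC.
τ_max = T_AC·r/J = 1247·0.0248/5.94×10^-7 = 5.205×10^7 Pa.

7.55 ksi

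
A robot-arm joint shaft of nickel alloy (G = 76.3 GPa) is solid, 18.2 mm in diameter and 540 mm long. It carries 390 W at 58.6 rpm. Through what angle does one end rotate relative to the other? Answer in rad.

ω = 2π·58.6/60 = 6.137 rad/s, so T = P/ω = 390 / 6.137 = 63.55 N·m.
J = πd⁴/32 = π(0.0182)⁴/32 = 1.077×10^-8 m⁴.
θ = T·L/(G·J) = 63.55 × 0.540 / (76.3×10⁹ × 1.077×10^-8) = 0.04176 rad.

0.0418 rad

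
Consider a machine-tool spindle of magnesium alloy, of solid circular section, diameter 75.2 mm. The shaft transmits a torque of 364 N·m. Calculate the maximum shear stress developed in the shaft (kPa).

4360 kPa

J = πd⁴/32 = π(0.0752)⁴/32 = 3.140×10^-6 m⁴.
τ_max = T·r/J = 364.0 × 0.0376 / 3.140×10^-6 = 4.359×10^6 Pa.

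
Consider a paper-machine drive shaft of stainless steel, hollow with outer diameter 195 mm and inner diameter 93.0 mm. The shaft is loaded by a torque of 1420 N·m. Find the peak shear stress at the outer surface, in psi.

J = π(d_o⁴ − d_i⁴)/32 = π(0.195⁴ − 0.0930⁴)/32 = 1.346×10^-4 m⁴.
τ_max = T·r/J = 1420 × 0.0975 / 1.346×10^-4 = 1.029×10^6 Pa.

149 psi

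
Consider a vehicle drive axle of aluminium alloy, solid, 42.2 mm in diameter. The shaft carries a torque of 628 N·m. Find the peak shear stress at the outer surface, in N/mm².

42.6 N/mm²

J = πd⁴/32 = π(0.0422)⁴/32 = 3.114×10^-7 m⁴.
τ_max = T·r/J = 628.0 × 0.0211 / 3.114×10^-7 = 4.256×10^7 Pa.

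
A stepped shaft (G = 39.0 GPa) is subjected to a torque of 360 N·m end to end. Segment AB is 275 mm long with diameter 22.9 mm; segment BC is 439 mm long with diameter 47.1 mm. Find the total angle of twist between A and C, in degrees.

5.87°

J_AB = π(0.0229)⁴/32 = 2.70×10^-8 m⁴; J_BC = π(0.0471)⁴/32 = 4.83×10^-7 m⁴.
θ = (T/G)·Σ L_i/J_i = (360.0/39.0×10⁹)·(0.275/2.70×10^-8 + 0.439/4.83×10^-7) = 0.1024 rad.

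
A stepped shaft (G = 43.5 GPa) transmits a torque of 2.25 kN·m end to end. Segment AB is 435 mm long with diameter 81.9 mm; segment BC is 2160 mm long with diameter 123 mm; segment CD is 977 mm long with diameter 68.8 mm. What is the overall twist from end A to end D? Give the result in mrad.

33.0 mrad

J_AB = π(0.0819)⁴/32 = 4.42×10^-6 m⁴; J_BC = π(0.123)⁴/32 = 2.25×10^-5 m⁴; J_CD = π(0.0688)⁴/32 = 2.20×10^-6 m⁴.
θ = (T/G)·Σ L_i/J_i = (2250/43.5×10⁹)·(0.435/4.42×10^-6 + 2.16/2.25×10^-5 + 0.977/2.20×10^-6) = 0.03304 rad.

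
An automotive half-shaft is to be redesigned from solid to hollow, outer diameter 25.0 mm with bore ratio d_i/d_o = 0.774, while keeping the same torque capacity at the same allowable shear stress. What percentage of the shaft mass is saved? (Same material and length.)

46.1 %

Equal τ_max and T ⇒ the solid shaft needs d_s³ = d_o³(1−k⁴), so d_s = 25.0·(1−0.774⁴)^(1/3) = 21.56 mm.
Area ratio A_h/A_s = d_o²(1−k²)/d_s² = (1−k²)/(1−k⁴)^(2/3) = 0.5392.
Mass saving = 1 − 0.5392 = 46.1 %.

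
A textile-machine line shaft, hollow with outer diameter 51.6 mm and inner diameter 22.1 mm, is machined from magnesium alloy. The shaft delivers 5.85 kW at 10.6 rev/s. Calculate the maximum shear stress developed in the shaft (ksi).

0.489 ksi

ω = 2π·10.6 = 66.60 rad/s, so T = P/ω = 5.85×10³ / 66.60 = 87.84 N·m.
J = π(d_o⁴ − d_i⁴)/32 = π(0.0516⁴ − 0.0221⁴)/32 = 6.726×10^-7 m⁴.
τ_max = T·r/J = 87.84 × 0.0258 / 6.726×10^-7 = 3.369×10^6 Pa.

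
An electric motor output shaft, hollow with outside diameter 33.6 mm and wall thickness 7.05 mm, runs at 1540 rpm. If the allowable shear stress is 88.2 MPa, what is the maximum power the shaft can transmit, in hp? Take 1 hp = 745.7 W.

126 hp

J = π(d_o⁴ − d_i⁴)/32 = π(0.0336⁴ − 0.0195⁴)/32 = 1.109×10^-7 m⁴.
T_max = τ_allow·J/r = 8.82×10^7 × 1.109×10^-7 / 0.0168 = 582.4 N·m.
ω = 2π·1540/60 = 161.3 rad/s, so P_max = T_max·ω = 9.392×10^4 W.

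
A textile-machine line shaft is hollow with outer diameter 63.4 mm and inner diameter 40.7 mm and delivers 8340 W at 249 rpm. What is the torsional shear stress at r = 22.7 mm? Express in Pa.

ω = 2π·249/60 = 26.08 rad/s, so T = P/ω = 8340 / 26.08 = 319.8 N·m.
J = π(d_o⁴ − d_i⁴)/32 = π(0.0634⁴ − 0.0407⁴)/32 = 1.317×10^-6 m⁴.
Shear stress varies linearly with radius: τ = T·r/J = 319.8 × 0.0227 / 1.317×10^-6 = 5.514×10^6 Pa.

5.51e6 Pa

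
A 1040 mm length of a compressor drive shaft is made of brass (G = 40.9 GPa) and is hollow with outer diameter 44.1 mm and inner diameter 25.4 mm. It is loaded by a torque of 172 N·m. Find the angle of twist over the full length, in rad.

J = π(d_o⁴ − d_i⁴)/32 = π(0.0441⁴ − 0.0254⁴)/32 = 3.305×10^-7 m⁴.
θ = T·L/(G·J) = 172.0 × 1.04 / (40.9×10⁹ × 3.305×10^-7) = 0.01323 rad.

0.0132 rad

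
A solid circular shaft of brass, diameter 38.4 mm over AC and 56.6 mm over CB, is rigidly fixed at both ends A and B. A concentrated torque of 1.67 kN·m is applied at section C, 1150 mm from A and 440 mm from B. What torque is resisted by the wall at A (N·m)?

125 N·m

Compatibility: T_A·a/J_AC = T_B·b/J_CB with T_A + T_B = T₀.
J_AC = 2.13×10^-7 m⁴, J_CB = 1.01×10^-6 m⁴, so T_A = T₀·(J_AC/a)/((J_AC/a)+(J_CB/b)) = 125.2 N·m, T_B = 1545 N·m.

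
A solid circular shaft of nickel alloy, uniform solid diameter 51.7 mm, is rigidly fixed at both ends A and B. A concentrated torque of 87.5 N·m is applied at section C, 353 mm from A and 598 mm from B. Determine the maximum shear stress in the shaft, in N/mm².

2.03 N/mm²

With uniform GJ and both ends fixed, compatibility θ_AC = θ_CB gives T_A·a = T_B·b, together with T_A + T_B = T₀.
T_A = T₀·b/(a+b) = 87.50·598/951.0 = 55.02 N·m; T_B = 32.48 N·m.
τ in each portion: τ_AC = 2.03×10^6 Pa, τ_CB = 1.20×10^6 Pa; maximum is in AC.
τ_max = T_AC·r/J = 55.02·0.0259/7.01×10^-7 = 2.028×10^6 Pa.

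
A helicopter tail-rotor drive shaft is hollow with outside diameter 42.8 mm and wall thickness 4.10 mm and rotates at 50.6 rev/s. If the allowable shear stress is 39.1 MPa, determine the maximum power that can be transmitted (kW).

110 kW

J = π(d_o⁴ − d_i⁴)/32 = π(0.0428⁴ − 0.0346⁴)/32 = 1.887×10^-7 m⁴.
T_max = τ_allow·J/r = 3.91×10^7 × 1.887×10^-7 / 0.0214 = 344.8 N·m.
ω = 2π·50.6 = 317.9 rad/s, so P_max = T_max·ω = 1.096×10^5 W.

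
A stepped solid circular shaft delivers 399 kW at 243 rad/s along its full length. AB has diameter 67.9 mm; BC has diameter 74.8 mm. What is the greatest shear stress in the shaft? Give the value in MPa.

ω = 243 rad/s, so T = P/ω = 399×10³ / 243.0 = 1642 N·m.
Under the same torque, τ_max = 16T/(πd³) is largest where d is smallest — segment AB (d = 67.9 mm).
τ_max = 16·1642/(π·(0.0679)³) = 2.671×10^7 Pa.

26.7 MPa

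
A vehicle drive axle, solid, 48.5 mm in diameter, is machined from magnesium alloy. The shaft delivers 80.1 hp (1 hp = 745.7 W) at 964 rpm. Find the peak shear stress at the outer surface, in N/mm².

ω = 2π·964/60 = 100.9 rad/s, so T = P/ω = 80.1×745.7 / 100.9 = 591.7 N·m.
J = πd⁴/32 = π(0.0485)⁴/32 = 5.432×10^-7 m⁴.
τ_max = T·r/J = 591.7 × 0.0243 / 5.432×10^-7 = 2.641×10^7 Pa.

26.4 N/mm²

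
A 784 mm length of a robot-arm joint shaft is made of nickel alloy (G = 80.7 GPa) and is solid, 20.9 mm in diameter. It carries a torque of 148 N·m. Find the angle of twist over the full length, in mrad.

J = πd⁴/32 = π(0.0209)⁴/32 = 1.873×10^-8 m⁴.
θ = T·L/(G·J) = 148.0 × 0.784 / (80.7×10⁹ × 1.873×10^-8) = 0.07676 rad.

76.8 mrad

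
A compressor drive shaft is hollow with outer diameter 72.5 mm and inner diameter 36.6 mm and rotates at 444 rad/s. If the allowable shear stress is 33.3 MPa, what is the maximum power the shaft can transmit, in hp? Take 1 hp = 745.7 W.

J = π(d_o⁴ − d_i⁴)/32 = π(0.0725⁴ − 0.0366⁴)/32 = 2.536×10^-6 m⁴.
T_max = τ_allow·J/r = 3.33×10^7 × 2.536×10^-6 / 0.0362 = 2330 N·m.
ω = 444 rad/s, so P_max = T_max·ω = 1.034×10^6 W.

1390 hp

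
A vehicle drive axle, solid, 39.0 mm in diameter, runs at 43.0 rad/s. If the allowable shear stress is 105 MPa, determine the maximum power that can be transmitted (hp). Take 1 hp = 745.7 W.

J = πd⁴/32 = π(0.0390)⁴/32 = 2.271×10^-7 m⁴.
T_max = τ_allow·J/r = 1.05×10^8 × 2.271×10^-7 / 0.0195 = 1223 N·m.
ω = 43.0 rad/s, so P_max = T_max·ω = 5.259×10^4 W.

70.5 hp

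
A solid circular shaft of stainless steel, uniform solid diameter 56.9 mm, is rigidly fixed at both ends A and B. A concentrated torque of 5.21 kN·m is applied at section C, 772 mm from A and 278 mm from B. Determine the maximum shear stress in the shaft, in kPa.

With uniform GJ and both ends fixed, compatibility θ_AC = θ_CB gives T_A·a = T_B·b, together with T_A + T_B = T₀.
T_A = T₀·b/(a+b) = 5210·278/1050 = 1379 N·m; T_B = 3831 N·m.
τ in each portion: τ_AC = 3.81×10^7 Pa, τ_CB = 1.06×10^8 Pa; maximum is in CB.
τ_max = T_CB·r/J = 3831·0.0284/1.03×10^-6 = 1.059×10^8 Pa.

106000 kPa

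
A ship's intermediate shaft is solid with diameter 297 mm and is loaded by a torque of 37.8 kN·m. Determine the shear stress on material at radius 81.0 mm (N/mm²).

4.01 N/mm²

J = πd⁴/32 = π(0.297)⁴/32 = 7.639×10^-4 m⁴.
Shear stress varies linearly with radius: τ = T·r/J = 37800 × 0.0810 / 7.639×10^-4 = 4.008×10^6 Pa.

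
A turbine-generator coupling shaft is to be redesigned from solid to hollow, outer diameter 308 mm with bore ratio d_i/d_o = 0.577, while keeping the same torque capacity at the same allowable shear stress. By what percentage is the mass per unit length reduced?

Equal τ_max and T ⇒ the solid shaft needs d_s³ = d_o³(1−k⁴), so d_s = 308·(1−0.577⁴)^(1/3) = 296.2 mm.
Area ratio A_h/A_s = d_o²(1−k²)/d_s² = (1−k²)/(1−k⁴)^(2/3) = 0.7214.
Mass saving = 1 − 0.7214 = 27.9 %.

27.9 %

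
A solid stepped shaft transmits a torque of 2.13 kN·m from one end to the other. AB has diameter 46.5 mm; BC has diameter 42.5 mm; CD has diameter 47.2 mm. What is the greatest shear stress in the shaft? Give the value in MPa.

Under the same torque, τ_max = 16T/(πd³) is largest where d is smallest — segment BC (d = 42.5 mm).
τ_max = 16·2130/(π·(0.0425)³) = 1.413×10^8 Pa.

141 MPa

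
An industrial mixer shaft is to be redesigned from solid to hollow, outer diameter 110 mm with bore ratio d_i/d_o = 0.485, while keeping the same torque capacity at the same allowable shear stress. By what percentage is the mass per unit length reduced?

Equal τ_max and T ⇒ the solid shaft needs d_s³ = d_o³(1−k⁴), so d_s = 110·(1−0.485⁴)^(1/3) = 107.9 mm.
Area ratio A_h/A_s = d_o²(1−k²)/d_s² = (1−k²)/(1−k⁴)^(2/3) = 0.7944.
Mass saving = 1 − 0.7944 = 20.6 %.

20.6 %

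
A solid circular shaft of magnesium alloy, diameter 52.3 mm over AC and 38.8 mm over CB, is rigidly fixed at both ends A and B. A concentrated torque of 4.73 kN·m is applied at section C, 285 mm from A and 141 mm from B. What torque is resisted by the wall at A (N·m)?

2930 N·m

Compatibility: T_A·a/J_AC = T_B·b/J_CB with T_A + T_B = T₀.
J_AC = 7.35×10^-7 m⁴, J_CB = 2.22×10^-7 m⁴, so T_A = T₀·(J_AC/a)/((J_AC/a)+(J_CB/b)) = 2934 N·m, T_B = 1796 N·m.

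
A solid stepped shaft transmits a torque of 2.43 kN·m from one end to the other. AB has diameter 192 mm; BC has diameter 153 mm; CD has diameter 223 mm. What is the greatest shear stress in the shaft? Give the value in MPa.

3.46 MPa

Under the same torque, τ_max = 16T/(πd³) is largest where d is smallest — segment BC (d = 153 mm).
τ_max = 16·2430/(π·(0.153)³) = 3.455×10^6 Pa.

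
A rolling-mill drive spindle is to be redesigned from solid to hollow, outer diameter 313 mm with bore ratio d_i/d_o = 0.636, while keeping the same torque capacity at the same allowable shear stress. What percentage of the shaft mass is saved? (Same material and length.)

32.9 %

Equal τ_max and T ⇒ the solid shaft needs d_s³ = d_o³(1−k⁴), so d_s = 313·(1−0.636⁴)^(1/3) = 294.9 mm.
Area ratio A_h/A_s = d_o²(1−k²)/d_s² = (1−k²)/(1−k⁴)^(2/3) = 0.6708.
Mass saving = 1 − 0.6708 = 32.9 %.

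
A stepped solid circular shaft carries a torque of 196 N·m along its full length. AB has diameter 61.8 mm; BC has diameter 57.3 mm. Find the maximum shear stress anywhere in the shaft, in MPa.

Under the same torque, τ_max = 16T/(πd³) is largest where d is smallest — segment BC (d = 57.3 mm).
τ_max = 16·196.0/(π·(0.0573)³) = 5.306×10^6 Pa.

5.31 MPa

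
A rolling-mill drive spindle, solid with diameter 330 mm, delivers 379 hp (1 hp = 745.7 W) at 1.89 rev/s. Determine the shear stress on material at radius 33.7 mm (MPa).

0.689 MPa

ω = 2π·1.89 = 11.88 rad/s, so T = P/ω = 379×745.7 / 11.88 = 23800 N·m.
J = πd⁴/32 = π(0.330)⁴/32 = 1.164×10^-3 m⁴.
Shear stress varies linearly with radius: τ = T·r/J = 23800 × 0.0337 / 1.164×10^-3 = 6.889×10^5 Pa.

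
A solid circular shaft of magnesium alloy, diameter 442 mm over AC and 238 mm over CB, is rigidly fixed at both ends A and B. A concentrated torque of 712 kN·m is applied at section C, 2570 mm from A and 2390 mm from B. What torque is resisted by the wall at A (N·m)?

Compatibility: T_A·a/J_AC = T_B·b/J_CB with T_A + T_B = T₀.
J_AC = 3.75×10^-3 m⁴, J_CB = 3.15×10^-4 m⁴, so T_A = T₀·(J_AC/a)/((J_AC/a)+(J_CB/b)) = 653000 N·m, T_B = 59030 N·m.

653000 N·m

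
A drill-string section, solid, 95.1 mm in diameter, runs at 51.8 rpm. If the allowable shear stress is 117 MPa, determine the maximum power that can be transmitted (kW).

J = πd⁴/32 = π(0.0951)⁴/32 = 8.030×10^-6 m⁴.
T_max = τ_allow·J/r = 1.17×10^8 × 8.030×10^-6 / 0.0475 = 19760 N·m.
ω = 2π·51.8/60 = 5.424 rad/s, so P_max = T_max·ω = 1.072×10^5 W.

107 kW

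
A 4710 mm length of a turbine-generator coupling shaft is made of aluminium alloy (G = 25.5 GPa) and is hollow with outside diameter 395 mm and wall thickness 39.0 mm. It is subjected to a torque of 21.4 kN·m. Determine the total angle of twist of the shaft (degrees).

J = π(d_o⁴ − d_i⁴)/32 = π(0.395⁴ − 0.317⁴)/32 = 1.399×10^-3 m⁴.
θ = T·L/(G·J) = 21400 × 4.71 / (25.5×10⁹ × 1.399×10^-3) = 2.826×10^-3 rad.

0.162°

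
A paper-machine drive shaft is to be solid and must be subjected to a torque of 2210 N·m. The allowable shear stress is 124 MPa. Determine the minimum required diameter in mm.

44.9 mm

For a solid shaft τ_max = 16T/(πd³), so d = (16T/(π τ_allow))^(1/3) = (16·2210/(π·1.24×10^8))^(1/3) = 0.04494 m.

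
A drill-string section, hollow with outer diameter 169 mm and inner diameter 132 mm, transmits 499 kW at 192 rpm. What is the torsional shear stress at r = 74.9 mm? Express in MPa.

ω = 2π·192/60 = 20.11 rad/s, so T = P/ω = 499×10³ / 20.11 = 24820 N·m.
J = π(d_o⁴ − d_i⁴)/32 = π(0.169⁴ − 0.132⁴)/32 = 5.028×10^-5 m⁴.
Shear stress varies linearly with radius: τ = T·r/J = 24820 × 0.0749 / 5.028×10^-5 = 3.697×10^7 Pa.

37.0 MPa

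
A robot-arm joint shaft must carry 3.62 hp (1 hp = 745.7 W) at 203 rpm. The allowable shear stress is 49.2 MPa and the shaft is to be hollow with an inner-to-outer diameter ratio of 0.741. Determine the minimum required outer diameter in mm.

ω = 2π·203/60 = 21.26 rad/s, so T = P/ω = 3.62×745.7 / 21.26 = 127.0 N·m.
For a hollow shaft with d_i/d_o = 0.741: τ_max = 16T/(π d_o³ (1−k⁴)), so d_o = [16T/(π τ_allow (1−k⁴))]^(1/3) = [16·127.0/(π·4.92×10^7·0.6985)]^(1/3) = 0.02660 m.

26.6 mm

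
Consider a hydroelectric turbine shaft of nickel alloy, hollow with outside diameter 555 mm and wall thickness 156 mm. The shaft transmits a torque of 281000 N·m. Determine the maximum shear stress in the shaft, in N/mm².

J = π(d_o⁴ − d_i⁴)/32 = π(0.555⁴ − 0.243⁴)/32 = 8.972×10^-3 m⁴.
τ_max = T·r/J = 281000 × 0.278 / 8.972×10^-3 = 8.691×10^6 Pa.

8.69 N/mm²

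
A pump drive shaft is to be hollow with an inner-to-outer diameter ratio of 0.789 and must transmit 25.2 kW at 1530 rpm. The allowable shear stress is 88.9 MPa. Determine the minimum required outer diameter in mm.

24.5 mm

ω = 2π·1530/60 = 160.2 rad/s, so T = P/ω = 25.2×10³ / 160.2 = 157.3 N·m.
For a hollow shaft with d_i/d_o = 0.789: τ_max = 16T/(π d_o³ (1−k⁴)), so d_o = [16T/(π τ_allow (1−k⁴))]^(1/3) = [16·157.3/(π·8.89×10^7·0.6125)]^(1/3) = 0.02450 m.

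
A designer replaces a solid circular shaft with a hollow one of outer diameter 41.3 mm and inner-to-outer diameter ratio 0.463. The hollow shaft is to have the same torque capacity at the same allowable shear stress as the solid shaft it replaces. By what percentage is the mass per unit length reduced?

18.9 %

Equal τ_max and T ⇒ the solid shaft needs d_s³ = d_o³(1−k⁴), so d_s = 41.3·(1−0.463⁴)^(1/3) = 40.66 mm.
Area ratio A_h/A_s = d_o²(1−k²)/d_s² = (1−k²)/(1−k⁴)^(2/3) = 0.8107.
Mass saving = 1 − 0.8107 = 18.9 %.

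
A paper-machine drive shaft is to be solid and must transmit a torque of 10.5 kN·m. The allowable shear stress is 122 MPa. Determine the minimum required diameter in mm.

For a solid shaft τ_max = 16T/(πd³), so d = (16T/(π τ_allow))^(1/3) = (16·10500/(π·1.22×10^8))^(1/3) = 0.07596 m.

76.0 mm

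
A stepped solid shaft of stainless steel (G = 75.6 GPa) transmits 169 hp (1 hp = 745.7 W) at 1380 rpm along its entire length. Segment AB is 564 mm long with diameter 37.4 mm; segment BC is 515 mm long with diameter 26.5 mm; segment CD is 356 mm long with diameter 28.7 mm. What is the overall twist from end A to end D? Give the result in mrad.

218 mrad

ω = 2π·1380/60 = 144.5 rad/s, so T = P/ω = 169×745.7 / 144.5 = 872.1 N·m.
J_AB = π(0.0374)⁴/32 = 1.92×10^-7 m⁴; J_BC = π(0.0265)⁴/32 = 4.84×10^-8 m⁴; J_CD = π(0.0287)⁴/32 = 6.66×10^-8 m⁴.
θ = (T/G)·Σ L_i/J_i = (872.1/75.6×10⁹)·(0.564/1.92×10^-7 + 0.515/4.84×10^-8 + 0.356/6.66×10^-8) = 0.2182 rad.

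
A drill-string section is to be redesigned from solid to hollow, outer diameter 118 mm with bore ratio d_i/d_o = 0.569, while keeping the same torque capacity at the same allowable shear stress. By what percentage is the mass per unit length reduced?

Equal τ_max and T ⇒ the solid shaft needs d_s³ = d_o³(1−k⁴), so d_s = 118·(1−0.569⁴)^(1/3) = 113.7 mm.
Area ratio A_h/A_s = d_o²(1−k²)/d_s² = (1−k²)/(1−k⁴)^(2/3) = 0.7280.
Mass saving = 1 − 0.7280 = 27.2 %.

27.2 %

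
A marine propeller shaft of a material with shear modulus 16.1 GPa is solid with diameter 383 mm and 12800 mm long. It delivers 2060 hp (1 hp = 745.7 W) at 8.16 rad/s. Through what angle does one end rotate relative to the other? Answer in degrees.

4.06°

ω = 8.16 rad/s, so T = P/ω = 2060×745.7 / 8.160 = 188300 N·m.
J = πd⁴/32 = π(0.383)⁴/32 = 2.112×10^-3 m⁴.
θ = T·L/(G·J) = 188300 × 12.8 / (16.1×10⁹ × 2.112×10^-3) = 0.07085 rad.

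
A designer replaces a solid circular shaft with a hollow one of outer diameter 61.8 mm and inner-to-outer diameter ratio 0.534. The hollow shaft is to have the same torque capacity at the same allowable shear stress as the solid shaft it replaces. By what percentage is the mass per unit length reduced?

Equal τ_max and T ⇒ the solid shaft needs d_s³ = d_o³(1−k⁴), so d_s = 61.8·(1−0.534⁴)^(1/3) = 60.08 mm.
Area ratio A_h/A_s = d_o²(1−k²)/d_s² = (1−k²)/(1−k⁴)^(2/3) = 0.7564.
Mass saving = 1 − 0.7564 = 24.4 %.

24.4 %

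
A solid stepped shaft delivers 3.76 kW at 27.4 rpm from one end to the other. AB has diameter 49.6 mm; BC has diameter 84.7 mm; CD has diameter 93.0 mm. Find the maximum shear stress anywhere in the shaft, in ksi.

ω = 2π·27.4/60 = 2.869 rad/s, so T = P/ω = 3.76×10³ / 2.869 = 1310 N·m.
Under the same torque, τ_max = 16T/(πd³) is largest where d is smallest — segment AB (d = 49.6 mm).
τ_max = 16·1310/(π·(0.0496)³) = 5.469×10^7 Pa.

7.93 ksi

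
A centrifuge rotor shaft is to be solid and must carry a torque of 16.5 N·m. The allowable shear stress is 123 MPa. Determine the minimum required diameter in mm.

8.81 mm

For a solid shaft τ_max = 16T/(πd³), so d = (16T/(π τ_allow))^(1/3) = (16·16.50/(π·1.23×10^8))^(1/3) = 0.008807 m.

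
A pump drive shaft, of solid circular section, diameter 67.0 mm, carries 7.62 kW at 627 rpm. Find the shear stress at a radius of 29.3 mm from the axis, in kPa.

ω = 2π·627/60 = 65.66 rad/s, so T = P/ω = 7.62×10³ / 65.66 = 116.1 N·m.
J = πd⁴/32 = π(0.0670)⁴/32 = 1.978×10^-6 m⁴.
Shear stress varies linearly with radius: τ = T·r/J = 116.1 × 0.0293 / 1.978×10^-6 = 1.719×10^6 Pa.

1720 kPa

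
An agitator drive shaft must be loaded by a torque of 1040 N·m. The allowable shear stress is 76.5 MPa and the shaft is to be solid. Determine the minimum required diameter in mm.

41.1 mm

For a solid shaft τ_max = 16T/(πd³), so d = (16T/(π τ_allow))^(1/3) = (16·1040/(π·7.65×10^7))^(1/3) = 0.04106 m.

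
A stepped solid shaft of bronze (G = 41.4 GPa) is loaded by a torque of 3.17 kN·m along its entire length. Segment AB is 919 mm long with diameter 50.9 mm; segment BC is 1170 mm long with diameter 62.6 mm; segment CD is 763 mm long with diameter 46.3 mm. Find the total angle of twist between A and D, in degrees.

J_AB = π(0.0509)⁴/32 = 6.59×10^-7 m⁴; J_BC = π(0.0626)⁴/32 = 1.51×10^-6 m⁴; J_CD = π(0.0463)⁴/32 = 4.51×10^-7 m⁴.
θ = (T/G)·Σ L_i/J_i = (3170/41.4×10⁹)·(0.919/6.59×10^-7 + 1.17/1.51×10^-6 + 0.763/4.51×10^-7) = 0.2957 rad.

16.9°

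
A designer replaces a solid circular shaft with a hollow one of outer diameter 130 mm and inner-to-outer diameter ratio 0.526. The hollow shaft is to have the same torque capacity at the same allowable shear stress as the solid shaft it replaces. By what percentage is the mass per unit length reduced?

Equal τ_max and T ⇒ the solid shaft needs d_s³ = d_o³(1−k⁴), so d_s = 130·(1−0.526⁴)^(1/3) = 126.6 mm.
Area ratio A_h/A_s = d_o²(1−k²)/d_s² = (1−k²)/(1−k⁴)^(2/3) = 0.7628.
Mass saving = 1 − 0.7628 = 23.7 %.

23.7 %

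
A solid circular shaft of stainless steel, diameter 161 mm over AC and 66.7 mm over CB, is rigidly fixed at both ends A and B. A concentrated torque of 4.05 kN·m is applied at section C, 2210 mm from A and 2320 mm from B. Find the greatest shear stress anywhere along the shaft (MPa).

4.81 MPa

Compatibility: T_A·a/J_AC = T_B·b/J_CB with T_A + T_B = T₀.
J_AC = 6.60×10^-5 m⁴, J_CB = 1.94×10^-6 m⁴, so T_A = T₀·(J_AC/a)/((J_AC/a)+(J_CB/b)) = 3939 N·m, T_B = 110.5 N·m.
τ in each portion: τ_AC = 4.81×10^6 Pa, τ_CB = 1.90×10^6 Pa; maximum is in AC.
τ_max = T_AC·r/J = 3939·0.0805/6.60×10^-5 = 4.808×10^6 Pa.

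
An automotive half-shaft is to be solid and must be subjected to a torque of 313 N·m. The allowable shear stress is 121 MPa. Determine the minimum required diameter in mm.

23.6 mm

For a solid shaft τ_max = 16T/(πd³), so d = (16T/(π τ_allow))^(1/3) = (16·313.0/(π·1.21×10^8))^(1/3) = 0.02362 m.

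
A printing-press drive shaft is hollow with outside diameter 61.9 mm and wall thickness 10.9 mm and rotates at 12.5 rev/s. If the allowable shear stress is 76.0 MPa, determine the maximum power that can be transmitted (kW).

J = π(d_o⁴ − d_i⁴)/32 = π(0.0619⁴ − 0.0401⁴)/32 = 1.187×10^-6 m⁴.
T_max = τ_allow·J/r = 7.60×10^7 × 1.187×10^-6 / 0.0309 = 2916 N·m.
ω = 2π·12.5 = 78.54 rad/s, so P_max = T_max·ω = 2.290×10^5 W.

229 kW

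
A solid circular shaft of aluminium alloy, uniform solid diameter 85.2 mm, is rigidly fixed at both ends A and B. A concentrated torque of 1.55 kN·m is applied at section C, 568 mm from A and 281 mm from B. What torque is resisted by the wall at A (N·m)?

513 N·m

With uniform GJ and both ends fixed, compatibility θ_AC = θ_CB gives T_A·a = T_B·b, together with T_A + T_B = T₀.
T_A = T₀·b/(a+b) = 1550·281/849.0 = 513.0 N·m; T_B = 1037 N·m.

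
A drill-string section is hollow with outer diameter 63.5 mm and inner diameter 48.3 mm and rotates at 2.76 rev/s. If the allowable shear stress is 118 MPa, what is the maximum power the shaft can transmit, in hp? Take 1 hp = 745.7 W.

J = π(d_o⁴ − d_i⁴)/32 = π(0.0635⁴ − 0.0483⁴)/32 = 1.062×10^-6 m⁴.
T_max = τ_allow·J/r = 1.18×10^8 × 1.062×10^-6 / 0.0318 = 3947 N·m.
ω = 2π·2.76 = 17.34 rad/s, so P_max = T_max·ω = 6.844×10^4 W.

91.8 hp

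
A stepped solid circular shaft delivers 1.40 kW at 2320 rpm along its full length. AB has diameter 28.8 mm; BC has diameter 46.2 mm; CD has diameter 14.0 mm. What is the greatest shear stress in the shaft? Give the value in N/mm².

ω = 2π·2320/60 = 242.9 rad/s, so T = P/ω = 1.40×10³ / 242.9 = 5.763 N·m.
Under the same torque, τ_max = 16T/(πd³) is largest where d is smallest — segment CD (d = 14.0 mm).
τ_max = 16·5.763/(π·(0.0140)³) = 1.070×10^7 Pa.

10.7 N/mm²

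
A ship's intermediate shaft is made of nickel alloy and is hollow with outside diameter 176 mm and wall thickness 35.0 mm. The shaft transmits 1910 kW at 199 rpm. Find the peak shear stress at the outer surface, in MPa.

98.6 MPa

ω = 2π·199/60 = 20.84 rad/s, so T = P/ω = 1910×10³ / 20.84 = 91650 N·m.
J = π(d_o⁴ − d_i⁴)/32 = π(0.176⁴ − 0.106⁴)/32 = 8.181×10^-5 m⁴.
τ_max = T·r/J = 91650 × 0.0880 / 8.181×10^-5 = 9.859×10^7 Pa.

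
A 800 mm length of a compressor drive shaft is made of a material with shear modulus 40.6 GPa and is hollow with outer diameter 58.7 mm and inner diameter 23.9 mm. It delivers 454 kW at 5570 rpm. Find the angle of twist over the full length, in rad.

0.0135 rad

ω = 2π·5570/60 = 583.3 rad/s, so T = P/ω = 454×10³ / 583.3 = 778.3 N·m.
J = π(d_o⁴ − d_i⁴)/32 = π(0.0587⁴ − 0.0239⁴)/32 = 1.134×10^-6 m⁴.
θ = T·L/(G·J) = 778.3 × 0.800 / (40.6×10⁹ × 1.134×10^-6) = 0.01353 rad.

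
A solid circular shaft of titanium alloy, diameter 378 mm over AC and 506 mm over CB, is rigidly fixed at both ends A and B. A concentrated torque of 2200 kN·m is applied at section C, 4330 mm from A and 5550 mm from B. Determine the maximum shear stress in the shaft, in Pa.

Compatibility: T_A·a/J_AC = T_B·b/J_CB with T_A + T_B = T₀.
J_AC = 2.00×10^-3 m⁴, J_CB = 6.44×10^-3 m⁴, so T_A = T₀·(J_AC/a)/((J_AC/a)+(J_CB/b)) = 627700 N·m, T_B = 1.572e6 N·m.
τ in each portion: τ_AC = 5.92×10^7 Pa, τ_CB = 6.18×10^7 Pa; maximum is in CB.
τ_max = T_CB·r/J = 1.572e6·0.253/6.44×10^-3 = 6.181×10^7 Pa.

6.18e7 Pa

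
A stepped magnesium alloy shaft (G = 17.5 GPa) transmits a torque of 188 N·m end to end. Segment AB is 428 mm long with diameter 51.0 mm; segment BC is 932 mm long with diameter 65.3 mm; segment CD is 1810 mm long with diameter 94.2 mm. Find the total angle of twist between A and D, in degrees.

0.862°

J_AB = π(0.0510)⁴/32 = 6.64×10^-7 m⁴; J_BC = π(0.0653)⁴/32 = 1.79×10^-6 m⁴; J_CD = π(0.0942)⁴/32 = 7.73×10^-6 m⁴.
θ = (T/G)·Σ L_i/J_i = (188.0/17.5×10⁹)·(0.428/6.64×10^-7 + 0.932/1.79×10^-6 + 1.81/7.73×10^-6) = 0.01505 rad.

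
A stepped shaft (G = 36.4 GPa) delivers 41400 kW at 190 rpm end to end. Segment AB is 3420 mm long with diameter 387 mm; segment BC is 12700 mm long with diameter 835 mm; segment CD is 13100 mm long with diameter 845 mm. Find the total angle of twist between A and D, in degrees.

ω = 2π·190/60 = 19.90 rad/s, so T = P/ω = 41400×10³ / 19.90 = 2.081e6 N·m.
J_AB = π(0.387)⁴/32 = 2.20×10^-3 m⁴; J_BC = π(0.835)⁴/32 = 0.0477 m⁴; J_CD = π(0.845)⁴/32 = 0.0501 m⁴.
θ = (T/G)·Σ L_i/J_i = (2.081e6/36.4×10⁹)·(3.42/2.20×10^-3 + 12.7/0.0477 + 13.1/0.0501) = 0.1189 rad.

6.82°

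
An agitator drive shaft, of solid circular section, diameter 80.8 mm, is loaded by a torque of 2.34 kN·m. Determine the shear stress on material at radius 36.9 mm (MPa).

20.6 MPa

J = πd⁴/32 = π(0.0808)⁴/32 = 4.185×10^-6 m⁴.
Shear stress varies linearly with radius: τ = T·r/J = 2340 × 0.0369 / 4.185×10^-6 = 2.063×10^7 Pa.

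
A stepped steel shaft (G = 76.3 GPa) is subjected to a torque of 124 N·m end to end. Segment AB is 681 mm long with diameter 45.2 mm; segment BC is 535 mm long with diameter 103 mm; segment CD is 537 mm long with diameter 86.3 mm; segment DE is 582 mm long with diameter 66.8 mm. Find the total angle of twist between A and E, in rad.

J_AB = π(0.0452)⁴/32 = 4.10×10^-7 m⁴; J_BC = π(0.103)⁴/32 = 1.10×10^-5 m⁴; J_CD = π(0.0863)⁴/32 = 5.45×10^-6 m⁴; J_DE = π(0.0668)⁴/32 = 1.95×10^-6 m⁴.
θ = (T/G)·Σ L_i/J_i = (124.0/76.3×10⁹)·(0.681/4.10×10^-7 + 0.535/1.10×10^-5 + 0.537/5.45×10^-6 + 0.582/1.95×10^-6) = 3.424×10^-3 rad.

0.00342 rad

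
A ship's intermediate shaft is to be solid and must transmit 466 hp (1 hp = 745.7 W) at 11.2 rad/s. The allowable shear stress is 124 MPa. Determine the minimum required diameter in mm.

ω = 11.2 rad/s, so T = P/ω = 466×745.7 / 11.20 = 31030 N·m.
For a solid shaft τ_max = 16T/(πd³), so d = (16T/(π τ_allow))^(1/3) = (16·31030/(π·1.24×10^8))^(1/3) = 0.1084 m.

108 mm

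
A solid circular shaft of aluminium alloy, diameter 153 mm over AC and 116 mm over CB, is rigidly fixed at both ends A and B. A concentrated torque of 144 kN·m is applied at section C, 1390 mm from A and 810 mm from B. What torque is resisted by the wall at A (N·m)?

91900 N·m

Compatibility: T_A·a/J_AC = T_B·b/J_CB with T_A + T_B = T₀.
J_AC = 5.38×10^-5 m⁴, J_CB = 1.78×10^-5 m⁴, so T_A = T₀·(J_AC/a)/((J_AC/a)+(J_CB/b)) = 91890 N·m, T_B = 52110 N·m.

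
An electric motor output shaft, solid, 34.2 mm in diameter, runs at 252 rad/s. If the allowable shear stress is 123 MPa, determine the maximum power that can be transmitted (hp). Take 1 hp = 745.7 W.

J = πd⁴/32 = π(0.0342)⁴/32 = 1.343×10^-7 m⁴.
T_max = τ_allow·J/r = 1.23×10^8 × 1.343×10^-7 / 0.0171 = 966.1 N·m.
ω = 252 rad/s, so P_max = T_max·ω = 2.435×10^5 W.

326 hp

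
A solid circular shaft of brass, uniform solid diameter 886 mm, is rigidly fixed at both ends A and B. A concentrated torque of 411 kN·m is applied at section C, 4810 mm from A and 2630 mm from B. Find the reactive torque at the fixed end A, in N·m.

With uniform GJ and both ends fixed, compatibility θ_AC = θ_CB gives T_A·a = T_B·b, together with T_A + T_B = T₀.
T_A = T₀·b/(a+b) = 411000·2630/7440 = 145300 N·m; T_B = 265700 N·m.

145000 N·m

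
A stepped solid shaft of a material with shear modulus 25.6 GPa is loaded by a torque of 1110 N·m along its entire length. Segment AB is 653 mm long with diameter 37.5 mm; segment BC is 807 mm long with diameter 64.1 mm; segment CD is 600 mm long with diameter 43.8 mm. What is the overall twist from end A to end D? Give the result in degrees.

J_AB = π(0.0375)⁴/32 = 1.94×10^-7 m⁴; J_BC = π(0.0641)⁴/32 = 1.66×10^-6 m⁴; J_CD = π(0.0438)⁴/32 = 3.61×10^-7 m⁴.
θ = (T/G)·Σ L_i/J_i = (1110/25.6×10⁹)·(0.653/1.94×10^-7 + 0.807/1.66×10^-6 + 0.600/3.61×10^-7) = 0.2390 rad.

13.7°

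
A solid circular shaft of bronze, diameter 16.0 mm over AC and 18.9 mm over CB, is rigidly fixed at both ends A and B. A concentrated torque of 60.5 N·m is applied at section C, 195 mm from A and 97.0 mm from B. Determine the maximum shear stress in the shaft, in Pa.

3.64e7 Pa

Compatibility: T_A·a/J_AC = T_B·b/J_CB with T_A + T_B = T₀.
J_AC = 6.43×10^-9 m⁴, J_CB = 1.25×10^-8 m⁴, so T_A = T₀·(J_AC/a)/((J_AC/a)+(J_CB/b)) = 12.31 N·m, T_B = 48.19 N·m.
τ in each portion: τ_AC = 1.53×10^7 Pa, τ_CB = 3.64×10^7 Pa; maximum is in CB.
τ_max = T_CB·r/J = 48.19·0.00945/1.25×10^-8 = 3.635×10^7 Pa.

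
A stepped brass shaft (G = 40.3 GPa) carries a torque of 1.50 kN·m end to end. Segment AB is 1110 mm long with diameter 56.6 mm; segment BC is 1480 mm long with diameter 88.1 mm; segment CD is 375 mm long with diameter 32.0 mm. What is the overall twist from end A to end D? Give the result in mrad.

186 mrad

J_AB = π(0.0566)⁴/32 = 1.01×10^-6 m⁴; J_BC = π(0.0881)⁴/32 = 5.91×10^-6 m⁴; J_CD = π(0.0320)⁴/32 = 1.03×10^-7 m⁴.
θ = (T/G)·Σ L_i/J_i = (1500/40.3×10⁹)·(1.11/1.01×10^-6 + 1.48/5.91×10^-6 + 0.375/1.03×10^-7) = 0.1859 rad.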